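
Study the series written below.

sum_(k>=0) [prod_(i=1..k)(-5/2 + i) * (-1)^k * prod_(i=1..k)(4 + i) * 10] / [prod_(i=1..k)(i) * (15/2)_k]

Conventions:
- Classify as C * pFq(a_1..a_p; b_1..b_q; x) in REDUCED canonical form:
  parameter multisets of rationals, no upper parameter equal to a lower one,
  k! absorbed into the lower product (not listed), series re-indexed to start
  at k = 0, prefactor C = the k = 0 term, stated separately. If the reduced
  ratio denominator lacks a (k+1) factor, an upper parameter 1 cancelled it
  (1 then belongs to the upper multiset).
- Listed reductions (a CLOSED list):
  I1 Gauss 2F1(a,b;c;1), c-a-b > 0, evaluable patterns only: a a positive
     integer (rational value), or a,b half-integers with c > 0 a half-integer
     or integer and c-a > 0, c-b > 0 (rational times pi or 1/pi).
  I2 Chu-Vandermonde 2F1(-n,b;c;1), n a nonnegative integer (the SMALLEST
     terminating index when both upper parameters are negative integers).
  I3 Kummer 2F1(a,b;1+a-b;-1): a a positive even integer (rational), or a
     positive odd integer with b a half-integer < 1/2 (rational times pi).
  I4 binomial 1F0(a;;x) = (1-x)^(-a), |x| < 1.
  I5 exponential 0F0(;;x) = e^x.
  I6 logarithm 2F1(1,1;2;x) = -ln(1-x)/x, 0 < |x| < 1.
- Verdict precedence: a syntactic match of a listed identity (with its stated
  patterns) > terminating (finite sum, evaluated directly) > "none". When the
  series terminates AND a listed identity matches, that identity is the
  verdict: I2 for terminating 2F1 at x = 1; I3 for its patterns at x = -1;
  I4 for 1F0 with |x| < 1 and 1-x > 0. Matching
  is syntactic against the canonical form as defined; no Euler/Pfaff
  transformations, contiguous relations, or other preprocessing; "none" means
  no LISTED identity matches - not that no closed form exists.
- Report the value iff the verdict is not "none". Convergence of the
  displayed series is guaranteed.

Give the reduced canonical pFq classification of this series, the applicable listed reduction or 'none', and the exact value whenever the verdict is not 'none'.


This is 10 * 2F1(-3/2, 5; 15/2; -1) in reduced canonical form. Verdict: Kummer's theorem (I3) matches (x = -1; c = 15/2 equals 1+a-b for upper {-3/2, 5}: listed pattern). Hence: (225225/32768) * pi.

The tell: with t_0 = 10, the running product (C = 10) telescopes to a rising factorial.
Adjacent-term ratio: r(k) = (-1) * (k-3/2) (k+5) / [(k+15/2) (k+1)] ; factor over Q: parameters, x = (-1), and C = 10.


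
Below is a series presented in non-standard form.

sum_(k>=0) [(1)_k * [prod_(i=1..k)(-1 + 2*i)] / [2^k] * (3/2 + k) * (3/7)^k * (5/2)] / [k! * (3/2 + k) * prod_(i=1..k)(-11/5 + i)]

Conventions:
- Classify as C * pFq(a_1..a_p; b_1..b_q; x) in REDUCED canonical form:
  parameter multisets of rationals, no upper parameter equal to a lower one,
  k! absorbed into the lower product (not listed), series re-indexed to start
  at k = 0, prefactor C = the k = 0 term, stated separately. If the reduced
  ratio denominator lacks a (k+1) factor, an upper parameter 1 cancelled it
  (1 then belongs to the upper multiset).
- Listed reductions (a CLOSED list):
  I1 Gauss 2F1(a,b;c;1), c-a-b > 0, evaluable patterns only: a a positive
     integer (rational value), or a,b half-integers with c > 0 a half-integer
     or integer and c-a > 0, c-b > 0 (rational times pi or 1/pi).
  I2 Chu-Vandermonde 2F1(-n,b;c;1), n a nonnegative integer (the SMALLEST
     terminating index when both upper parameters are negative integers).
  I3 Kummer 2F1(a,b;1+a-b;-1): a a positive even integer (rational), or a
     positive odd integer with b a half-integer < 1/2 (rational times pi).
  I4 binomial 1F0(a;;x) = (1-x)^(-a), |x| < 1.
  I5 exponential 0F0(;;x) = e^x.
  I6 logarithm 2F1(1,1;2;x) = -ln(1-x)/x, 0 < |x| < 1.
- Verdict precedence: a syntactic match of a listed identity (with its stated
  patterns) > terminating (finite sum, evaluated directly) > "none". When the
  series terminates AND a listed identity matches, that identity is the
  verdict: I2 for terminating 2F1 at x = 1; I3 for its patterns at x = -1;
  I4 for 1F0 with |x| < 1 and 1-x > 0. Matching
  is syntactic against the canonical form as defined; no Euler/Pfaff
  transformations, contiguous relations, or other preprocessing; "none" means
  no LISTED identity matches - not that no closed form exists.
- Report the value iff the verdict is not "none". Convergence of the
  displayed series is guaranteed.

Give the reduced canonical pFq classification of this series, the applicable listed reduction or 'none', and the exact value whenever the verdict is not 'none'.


Classification (C = 5/2): 2F1 with upper {1/2, 1}, lower {-6/5}, argument x = 3/7. Verdict: none here - no I1-I6 shape fits x = 3/7 with lower {-6/5}.

Structural cue: from the first term 5/2: the lower running product (C = 5/2, x = 3/7) is a rising factorial.
Term ratio: r(k) = (3/7) * (k+1/2) (k+1) / [(k-6/5) (k+1)] - rational in k, leading ratio (3/7); with t_0 = 5/2, classification follows.


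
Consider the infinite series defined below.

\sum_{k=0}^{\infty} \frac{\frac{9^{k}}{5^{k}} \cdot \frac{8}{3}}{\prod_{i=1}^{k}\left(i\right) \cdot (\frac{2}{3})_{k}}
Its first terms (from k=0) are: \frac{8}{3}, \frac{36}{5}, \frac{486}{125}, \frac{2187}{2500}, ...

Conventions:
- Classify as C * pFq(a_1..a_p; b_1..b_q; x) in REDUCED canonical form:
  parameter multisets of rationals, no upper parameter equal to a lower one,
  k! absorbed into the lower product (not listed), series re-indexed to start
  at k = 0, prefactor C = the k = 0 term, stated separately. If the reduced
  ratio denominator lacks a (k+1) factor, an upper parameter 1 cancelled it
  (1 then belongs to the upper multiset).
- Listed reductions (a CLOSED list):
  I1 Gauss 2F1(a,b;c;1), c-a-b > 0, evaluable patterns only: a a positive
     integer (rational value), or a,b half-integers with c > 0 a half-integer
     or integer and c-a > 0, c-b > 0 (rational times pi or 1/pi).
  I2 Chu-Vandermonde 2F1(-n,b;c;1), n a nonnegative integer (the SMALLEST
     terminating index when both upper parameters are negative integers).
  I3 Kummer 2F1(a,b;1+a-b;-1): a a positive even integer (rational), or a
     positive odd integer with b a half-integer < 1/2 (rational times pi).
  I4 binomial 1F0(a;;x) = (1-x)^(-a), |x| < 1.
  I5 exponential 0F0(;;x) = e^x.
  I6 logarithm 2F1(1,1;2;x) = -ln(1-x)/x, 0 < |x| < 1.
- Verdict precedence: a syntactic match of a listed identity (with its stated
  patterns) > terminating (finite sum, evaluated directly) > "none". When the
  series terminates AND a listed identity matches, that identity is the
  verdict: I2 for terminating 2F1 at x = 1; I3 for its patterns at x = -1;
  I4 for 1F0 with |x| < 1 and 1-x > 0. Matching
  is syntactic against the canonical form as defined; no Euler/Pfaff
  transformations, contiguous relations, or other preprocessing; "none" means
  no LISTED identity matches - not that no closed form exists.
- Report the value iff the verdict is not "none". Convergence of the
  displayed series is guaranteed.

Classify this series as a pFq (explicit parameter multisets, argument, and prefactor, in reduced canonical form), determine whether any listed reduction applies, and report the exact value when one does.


This is \frac{8}{3} * 0F1(-; \frac{2}{3}; \frac{9}{5}) in reduced canonical form. Verdict: none here - no I1-I6 shape fits x = \frac{9}{5} with lower {\frac{2}{3}}.

Key step: from the first term \frac{8}{3}: the two geometric factors (C = 8/3) combine into one argument.
Term ratio: r(k) = \frac{9}{5} * 1 / [(k+\frac{2}{3}) (k+1)] ; factor over Q: parameters, x = \frac{9}{5}, and C = \frac{8}{3}.


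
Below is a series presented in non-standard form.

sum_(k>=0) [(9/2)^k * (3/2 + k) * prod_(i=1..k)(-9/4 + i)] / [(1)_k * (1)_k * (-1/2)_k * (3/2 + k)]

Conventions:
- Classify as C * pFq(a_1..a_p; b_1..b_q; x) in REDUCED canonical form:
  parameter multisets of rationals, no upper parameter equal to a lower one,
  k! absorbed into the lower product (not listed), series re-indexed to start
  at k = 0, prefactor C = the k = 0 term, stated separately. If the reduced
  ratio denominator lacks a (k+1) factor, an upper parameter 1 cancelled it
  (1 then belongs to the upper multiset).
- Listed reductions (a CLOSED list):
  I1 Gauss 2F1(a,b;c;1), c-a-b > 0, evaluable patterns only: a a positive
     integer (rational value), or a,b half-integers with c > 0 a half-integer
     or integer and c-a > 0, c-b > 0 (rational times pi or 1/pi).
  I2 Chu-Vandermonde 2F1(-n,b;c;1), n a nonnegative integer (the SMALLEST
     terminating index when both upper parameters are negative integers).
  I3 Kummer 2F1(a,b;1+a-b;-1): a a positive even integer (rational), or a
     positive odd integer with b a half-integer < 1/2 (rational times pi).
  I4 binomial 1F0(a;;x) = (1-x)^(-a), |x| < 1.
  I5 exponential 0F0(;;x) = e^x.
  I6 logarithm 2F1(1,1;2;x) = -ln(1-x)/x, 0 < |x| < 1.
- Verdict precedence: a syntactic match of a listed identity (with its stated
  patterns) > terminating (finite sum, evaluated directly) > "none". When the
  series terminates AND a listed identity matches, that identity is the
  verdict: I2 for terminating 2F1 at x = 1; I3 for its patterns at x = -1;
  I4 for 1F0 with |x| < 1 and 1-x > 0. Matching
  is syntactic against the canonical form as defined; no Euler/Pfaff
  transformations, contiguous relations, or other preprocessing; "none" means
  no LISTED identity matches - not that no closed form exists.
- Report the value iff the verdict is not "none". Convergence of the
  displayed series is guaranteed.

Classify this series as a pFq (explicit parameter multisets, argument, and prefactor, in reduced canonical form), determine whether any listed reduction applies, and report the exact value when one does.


The series (x = 9/2) is 1F2: upper {-5/4}, lower {-1/2, 1}, prefactor 1. Verdict: no listed reduction: x = 9/2 and upper {-5/4} fail every I1-I6 pattern.

Key observation: t_0 = 1 here, and striking the common factor k + 3/2 reduces the term (C = 1).
Ratio: r(k) = (9/2) * (k-5/4) / [(k-1/2) (k+1) (k+1)] - rational; roots negated = parameters, x = (9/2), C = 1.


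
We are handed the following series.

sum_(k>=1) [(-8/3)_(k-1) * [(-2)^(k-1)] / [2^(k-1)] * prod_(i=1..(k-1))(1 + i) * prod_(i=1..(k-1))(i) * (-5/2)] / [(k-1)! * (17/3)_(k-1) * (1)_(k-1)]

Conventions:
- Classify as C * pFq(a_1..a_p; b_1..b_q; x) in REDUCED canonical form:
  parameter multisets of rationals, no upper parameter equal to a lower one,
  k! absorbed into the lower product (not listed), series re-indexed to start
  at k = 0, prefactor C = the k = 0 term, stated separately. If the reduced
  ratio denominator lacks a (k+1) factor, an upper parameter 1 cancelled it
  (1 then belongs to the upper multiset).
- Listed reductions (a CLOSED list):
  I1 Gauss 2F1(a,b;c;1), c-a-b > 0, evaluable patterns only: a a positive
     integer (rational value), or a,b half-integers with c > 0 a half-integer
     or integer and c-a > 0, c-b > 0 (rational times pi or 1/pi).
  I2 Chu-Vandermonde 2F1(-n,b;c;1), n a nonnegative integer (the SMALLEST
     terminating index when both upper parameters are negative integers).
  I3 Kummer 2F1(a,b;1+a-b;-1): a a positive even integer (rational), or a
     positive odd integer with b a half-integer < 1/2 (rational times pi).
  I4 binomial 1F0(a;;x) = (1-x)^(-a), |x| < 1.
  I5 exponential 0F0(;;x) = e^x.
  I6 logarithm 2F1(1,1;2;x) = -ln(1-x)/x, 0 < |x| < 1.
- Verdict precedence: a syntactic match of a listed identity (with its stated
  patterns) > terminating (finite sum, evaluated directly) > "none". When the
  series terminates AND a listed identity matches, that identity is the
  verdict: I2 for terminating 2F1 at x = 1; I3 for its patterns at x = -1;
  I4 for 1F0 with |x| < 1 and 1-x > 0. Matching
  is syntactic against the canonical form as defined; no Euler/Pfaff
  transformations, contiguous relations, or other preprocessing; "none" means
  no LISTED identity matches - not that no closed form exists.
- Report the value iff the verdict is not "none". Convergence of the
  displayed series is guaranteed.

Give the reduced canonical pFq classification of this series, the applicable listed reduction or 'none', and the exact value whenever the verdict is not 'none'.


Canonical form: C = -5/2 times 2F1 with upper {-8/3, 2}, lower {17/3}, x = -1. Verdict (x = -1): Kummer's theorem (I3) applies (x = -1; c = 17/3 equals 1+a-b for upper {-8/3, 2}: listed pattern). Its exact value is -35/6.

Key observation: x = (-1) and the parameter 1 appears in both the upper and lower lists and cancels.
Adjacent-term ratio: r(k) = (-1) * (k-8/3) (k+2) / [(k+17/3) (k+1)] - rational; roots negated = parameters, x = (-1), C = -5/2.


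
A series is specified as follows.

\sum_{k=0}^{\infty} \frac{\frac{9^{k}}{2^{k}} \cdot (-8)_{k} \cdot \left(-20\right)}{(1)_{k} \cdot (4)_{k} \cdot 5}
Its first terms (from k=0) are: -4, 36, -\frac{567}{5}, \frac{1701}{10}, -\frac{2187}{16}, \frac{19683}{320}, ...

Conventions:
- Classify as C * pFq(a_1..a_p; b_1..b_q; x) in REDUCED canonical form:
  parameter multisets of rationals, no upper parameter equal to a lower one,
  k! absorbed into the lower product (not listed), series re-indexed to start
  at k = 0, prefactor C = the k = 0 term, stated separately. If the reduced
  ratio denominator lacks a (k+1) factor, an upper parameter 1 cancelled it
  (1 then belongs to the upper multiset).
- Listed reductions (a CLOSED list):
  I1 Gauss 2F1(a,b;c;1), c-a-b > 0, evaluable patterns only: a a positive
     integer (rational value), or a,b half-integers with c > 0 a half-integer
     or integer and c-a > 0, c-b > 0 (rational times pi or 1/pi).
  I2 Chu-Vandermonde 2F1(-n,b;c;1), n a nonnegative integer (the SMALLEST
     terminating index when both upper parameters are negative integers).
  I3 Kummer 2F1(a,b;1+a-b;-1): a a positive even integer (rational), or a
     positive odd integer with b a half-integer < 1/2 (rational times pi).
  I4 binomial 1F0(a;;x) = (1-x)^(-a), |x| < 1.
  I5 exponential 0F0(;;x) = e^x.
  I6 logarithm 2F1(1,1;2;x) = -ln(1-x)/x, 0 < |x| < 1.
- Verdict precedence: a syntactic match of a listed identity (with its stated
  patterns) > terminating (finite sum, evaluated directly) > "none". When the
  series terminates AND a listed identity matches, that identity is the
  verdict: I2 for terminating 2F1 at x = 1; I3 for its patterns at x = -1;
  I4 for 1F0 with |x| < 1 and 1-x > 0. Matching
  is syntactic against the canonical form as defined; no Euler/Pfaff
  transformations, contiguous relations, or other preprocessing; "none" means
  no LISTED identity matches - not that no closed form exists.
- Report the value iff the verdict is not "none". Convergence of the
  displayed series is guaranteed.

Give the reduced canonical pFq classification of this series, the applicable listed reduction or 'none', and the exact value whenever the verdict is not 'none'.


Structural cue: x = \frac{9}{2} and the constant factors (C = -4) combine into one prefactor.
Term ratio: r(k) = \frac{9}{2} * (k-8) / [(k+4) (k+1)] - poly over poly, x = \frac{9}{2} from leading terms; C = -4 at k = 0.

Canonical form: C = -4 times 1F1 with upper {-8}, lower {4}, x = \frac{9}{2}. Verdict: terminating (-8 upstairs). 9 nonzero terms in all; added directly. Sum: \frac{323549}{15769600}.


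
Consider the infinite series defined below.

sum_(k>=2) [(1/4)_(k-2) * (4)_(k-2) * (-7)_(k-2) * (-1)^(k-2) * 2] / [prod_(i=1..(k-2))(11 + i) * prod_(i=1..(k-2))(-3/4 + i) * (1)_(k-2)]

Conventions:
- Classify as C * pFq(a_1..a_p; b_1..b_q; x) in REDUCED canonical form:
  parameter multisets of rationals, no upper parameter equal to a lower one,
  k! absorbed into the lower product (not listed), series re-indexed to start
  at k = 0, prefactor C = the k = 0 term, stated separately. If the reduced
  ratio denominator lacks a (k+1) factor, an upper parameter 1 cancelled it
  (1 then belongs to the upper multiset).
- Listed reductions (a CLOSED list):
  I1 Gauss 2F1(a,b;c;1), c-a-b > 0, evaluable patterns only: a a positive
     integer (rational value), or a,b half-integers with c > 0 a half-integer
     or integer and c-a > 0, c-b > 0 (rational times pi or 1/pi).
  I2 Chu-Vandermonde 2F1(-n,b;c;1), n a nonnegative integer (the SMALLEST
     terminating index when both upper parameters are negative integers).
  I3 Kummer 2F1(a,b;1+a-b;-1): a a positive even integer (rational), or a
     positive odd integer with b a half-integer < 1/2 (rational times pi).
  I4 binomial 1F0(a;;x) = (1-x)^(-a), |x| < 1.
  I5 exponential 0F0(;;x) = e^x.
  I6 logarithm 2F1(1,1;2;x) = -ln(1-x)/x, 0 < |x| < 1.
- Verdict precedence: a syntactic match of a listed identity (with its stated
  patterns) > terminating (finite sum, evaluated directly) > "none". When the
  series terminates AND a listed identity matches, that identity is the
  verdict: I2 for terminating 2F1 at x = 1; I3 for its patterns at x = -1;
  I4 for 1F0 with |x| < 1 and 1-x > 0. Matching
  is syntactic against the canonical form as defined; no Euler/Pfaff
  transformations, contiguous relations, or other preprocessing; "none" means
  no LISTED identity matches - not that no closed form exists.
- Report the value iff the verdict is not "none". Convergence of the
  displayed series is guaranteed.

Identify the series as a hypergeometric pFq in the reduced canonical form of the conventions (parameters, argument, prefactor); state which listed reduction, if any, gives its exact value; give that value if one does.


Classification (C = 2): 2F1 with upper {-7, 4}, lower {12}, argument x = -1. Verdict at x = -1: Kummer (I3) matches (x = -1; c = 12 equals 1+a-b for upper {-7, 4}: listed pattern). Sum: 55/3.

Structural cue: from the first term 2: the parameter 1/4 appears in both the upper and lower lists and cancels.
Adjacent-term ratio: r(k) = (-1) * (k-7) (k+4) / [(k+12) (k+1)] - poly over poly, x = (-1) from leading terms; C = 2 at k = 0.


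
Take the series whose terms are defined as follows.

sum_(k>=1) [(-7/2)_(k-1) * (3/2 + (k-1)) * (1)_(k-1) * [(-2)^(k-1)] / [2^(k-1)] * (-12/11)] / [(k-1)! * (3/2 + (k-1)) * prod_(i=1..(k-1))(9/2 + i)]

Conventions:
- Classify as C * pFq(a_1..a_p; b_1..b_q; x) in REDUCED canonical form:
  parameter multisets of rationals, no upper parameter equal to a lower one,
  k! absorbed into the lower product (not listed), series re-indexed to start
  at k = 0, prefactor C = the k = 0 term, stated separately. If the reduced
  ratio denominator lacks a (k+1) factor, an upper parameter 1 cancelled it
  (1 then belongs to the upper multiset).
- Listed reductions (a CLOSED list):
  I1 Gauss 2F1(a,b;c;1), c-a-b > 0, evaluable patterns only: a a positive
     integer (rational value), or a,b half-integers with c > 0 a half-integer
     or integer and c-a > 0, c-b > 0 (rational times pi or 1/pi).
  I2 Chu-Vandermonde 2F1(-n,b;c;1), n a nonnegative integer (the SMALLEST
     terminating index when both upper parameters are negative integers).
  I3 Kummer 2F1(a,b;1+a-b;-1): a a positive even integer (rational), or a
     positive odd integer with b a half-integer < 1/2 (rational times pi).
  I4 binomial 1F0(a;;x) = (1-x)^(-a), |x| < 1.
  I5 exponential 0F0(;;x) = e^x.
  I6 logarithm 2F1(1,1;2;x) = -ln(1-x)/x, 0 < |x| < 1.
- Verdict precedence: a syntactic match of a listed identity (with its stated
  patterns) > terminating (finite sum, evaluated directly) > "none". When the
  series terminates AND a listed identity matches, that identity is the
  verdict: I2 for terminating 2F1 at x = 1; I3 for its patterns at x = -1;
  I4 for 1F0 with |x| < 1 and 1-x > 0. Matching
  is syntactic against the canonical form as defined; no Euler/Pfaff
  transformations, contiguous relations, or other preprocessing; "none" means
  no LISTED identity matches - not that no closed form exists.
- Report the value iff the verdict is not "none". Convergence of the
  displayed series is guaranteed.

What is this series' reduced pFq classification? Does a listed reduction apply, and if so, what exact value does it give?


With C = -12/11: the canonical form is 2F1(-7/2, 1; 11/2; -1). Verdict (x = -1): Kummer (I3) applies (x = -1; c = 11/2 equals 1+a-b for upper {-7/2, 1}: listed pattern). Hence: (-945/1408) * pi.

The tell: t_0 being -12/11, striking the common factor k + 3/2 reduces the term (prefactor -12/11).
Ratio: r(k) = (-1) * (k-7/2) (k+1) / [(k+11/2) (k+1)] - rational in k. x = (-1); t_0 = -12/11; negate the roots.


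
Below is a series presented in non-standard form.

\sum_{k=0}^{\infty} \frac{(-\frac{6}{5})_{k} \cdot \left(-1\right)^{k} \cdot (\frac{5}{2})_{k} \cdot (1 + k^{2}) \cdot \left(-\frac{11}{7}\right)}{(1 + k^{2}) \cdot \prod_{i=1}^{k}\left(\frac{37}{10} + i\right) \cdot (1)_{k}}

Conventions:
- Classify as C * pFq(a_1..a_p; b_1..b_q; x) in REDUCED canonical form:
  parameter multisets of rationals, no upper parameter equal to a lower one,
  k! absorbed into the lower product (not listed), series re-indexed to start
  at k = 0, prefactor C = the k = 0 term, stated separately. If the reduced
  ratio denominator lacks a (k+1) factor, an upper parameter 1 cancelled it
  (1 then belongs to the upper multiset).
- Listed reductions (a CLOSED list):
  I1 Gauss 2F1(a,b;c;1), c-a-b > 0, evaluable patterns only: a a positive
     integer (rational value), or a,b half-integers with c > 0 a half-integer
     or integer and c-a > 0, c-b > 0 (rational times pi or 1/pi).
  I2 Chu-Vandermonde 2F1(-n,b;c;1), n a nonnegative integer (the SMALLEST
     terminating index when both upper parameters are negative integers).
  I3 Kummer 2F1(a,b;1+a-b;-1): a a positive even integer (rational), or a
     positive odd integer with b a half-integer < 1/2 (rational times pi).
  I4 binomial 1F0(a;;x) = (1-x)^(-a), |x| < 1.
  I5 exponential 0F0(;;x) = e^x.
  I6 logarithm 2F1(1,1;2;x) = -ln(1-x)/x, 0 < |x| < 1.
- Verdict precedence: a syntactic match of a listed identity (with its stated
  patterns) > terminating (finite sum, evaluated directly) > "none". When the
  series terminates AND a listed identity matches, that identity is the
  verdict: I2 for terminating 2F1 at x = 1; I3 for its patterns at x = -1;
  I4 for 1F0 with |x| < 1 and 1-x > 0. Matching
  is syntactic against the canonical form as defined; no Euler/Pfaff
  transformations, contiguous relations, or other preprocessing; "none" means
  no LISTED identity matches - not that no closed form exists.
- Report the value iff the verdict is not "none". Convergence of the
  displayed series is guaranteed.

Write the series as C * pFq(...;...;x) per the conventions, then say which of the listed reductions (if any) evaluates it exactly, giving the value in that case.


With C = -\frac{11}{7}: the canonical form is 2F1(-\frac{6}{5}, \frac{5}{2}; \frac{47}{10}; -1). Verdict: no listed reduction: x = -1 and upper {-\frac{6}{5}, \frac{5}{2}} fail every I1-I6 pattern.

Key observation: t_0 = -\frac{11}{7} here, and (1)_k (C = -11/7, x = -1) is k! itself.
Term ratio: r(k) = -1 * (k-\frac{6}{5}) (k+\frac{5}{2}) / [(k+\frac{47}{10}) (k+1)] ; factor over Q: parameters, x = -1, and C = -\frac{11}{7}.


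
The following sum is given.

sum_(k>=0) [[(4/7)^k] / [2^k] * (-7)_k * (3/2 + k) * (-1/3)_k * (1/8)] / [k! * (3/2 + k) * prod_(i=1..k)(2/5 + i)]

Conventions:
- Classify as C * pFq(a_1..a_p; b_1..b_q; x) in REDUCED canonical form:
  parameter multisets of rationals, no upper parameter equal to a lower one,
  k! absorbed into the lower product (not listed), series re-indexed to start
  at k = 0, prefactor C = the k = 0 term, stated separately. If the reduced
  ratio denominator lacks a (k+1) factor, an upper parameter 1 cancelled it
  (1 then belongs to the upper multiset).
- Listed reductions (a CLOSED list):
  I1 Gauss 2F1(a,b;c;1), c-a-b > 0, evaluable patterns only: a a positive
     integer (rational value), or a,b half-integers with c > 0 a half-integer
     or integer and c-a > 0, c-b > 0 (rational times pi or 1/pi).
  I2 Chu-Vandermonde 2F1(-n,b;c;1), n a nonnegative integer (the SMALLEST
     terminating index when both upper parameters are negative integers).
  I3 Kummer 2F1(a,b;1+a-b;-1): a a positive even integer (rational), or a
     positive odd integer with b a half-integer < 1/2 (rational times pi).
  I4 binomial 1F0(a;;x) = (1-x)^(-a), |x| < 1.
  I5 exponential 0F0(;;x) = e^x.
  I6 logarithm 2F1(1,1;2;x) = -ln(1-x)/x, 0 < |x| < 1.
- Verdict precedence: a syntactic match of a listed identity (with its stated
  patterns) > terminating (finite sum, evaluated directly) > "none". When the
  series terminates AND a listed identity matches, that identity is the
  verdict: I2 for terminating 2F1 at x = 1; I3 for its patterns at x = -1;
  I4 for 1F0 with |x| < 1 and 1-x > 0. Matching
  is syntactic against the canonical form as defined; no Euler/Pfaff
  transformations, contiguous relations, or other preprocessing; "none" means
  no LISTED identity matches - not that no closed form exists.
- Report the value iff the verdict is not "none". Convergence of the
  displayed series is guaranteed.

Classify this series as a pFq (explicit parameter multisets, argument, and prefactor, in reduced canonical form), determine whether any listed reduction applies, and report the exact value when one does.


Prefactor 1/8, argument 2/7: 2F1 with upper {-7, -1/3} over lower {7/5}. Verdict: terminating - upper parameter -7 makes this a finite sum (last index 7), evaluated exactly. Sum: 1398213341171239/8075202086635992.

First insight: with t_0 = 1/8, the lower running product (prefactor 1/8) is a rising factorial.
Term ratio: r(k) = (2/7) * (k-7) (k-1/3) / [(k+7/5) (k+1)] ; factor over Q: parameters, x = (2/7), and C = 1/8.


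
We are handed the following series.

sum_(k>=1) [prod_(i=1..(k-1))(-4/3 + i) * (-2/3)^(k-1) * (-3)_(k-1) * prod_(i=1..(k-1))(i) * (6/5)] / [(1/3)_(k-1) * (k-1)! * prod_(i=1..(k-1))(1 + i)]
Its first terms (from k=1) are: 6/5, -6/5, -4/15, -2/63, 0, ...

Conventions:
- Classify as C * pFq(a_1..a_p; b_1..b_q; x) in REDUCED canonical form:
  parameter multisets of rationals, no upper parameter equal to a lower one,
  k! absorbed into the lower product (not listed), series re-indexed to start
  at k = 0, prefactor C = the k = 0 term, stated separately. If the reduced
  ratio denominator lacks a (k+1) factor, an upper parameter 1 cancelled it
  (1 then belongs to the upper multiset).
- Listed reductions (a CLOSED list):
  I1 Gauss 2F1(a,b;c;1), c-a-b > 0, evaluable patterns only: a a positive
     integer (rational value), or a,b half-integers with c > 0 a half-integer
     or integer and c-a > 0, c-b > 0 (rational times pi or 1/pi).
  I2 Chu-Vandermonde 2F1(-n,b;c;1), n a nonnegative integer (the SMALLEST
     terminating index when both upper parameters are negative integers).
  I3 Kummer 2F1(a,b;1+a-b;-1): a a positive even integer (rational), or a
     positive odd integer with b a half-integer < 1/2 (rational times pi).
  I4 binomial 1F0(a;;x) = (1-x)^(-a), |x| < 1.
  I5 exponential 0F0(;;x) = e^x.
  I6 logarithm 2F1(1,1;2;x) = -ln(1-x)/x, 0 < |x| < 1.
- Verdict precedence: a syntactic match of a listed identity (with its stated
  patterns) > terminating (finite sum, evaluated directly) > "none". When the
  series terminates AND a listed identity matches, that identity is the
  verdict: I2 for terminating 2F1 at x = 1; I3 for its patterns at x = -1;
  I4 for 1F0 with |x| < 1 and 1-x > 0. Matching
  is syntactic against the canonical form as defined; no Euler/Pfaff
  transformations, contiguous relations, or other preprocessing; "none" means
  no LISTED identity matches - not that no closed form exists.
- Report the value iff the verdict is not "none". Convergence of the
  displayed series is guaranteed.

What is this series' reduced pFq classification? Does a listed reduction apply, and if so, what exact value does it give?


At argument -2/3: a 3F2 with upper {-3, -1/3, 1}, lower {1/3, 2}, scaled by C = 6/5. Verdict: terminating (-3 upstairs). 4 nonzero terms in all; added directly. Exact value: -94/315.

First insight: from the first term 6/5: the running product (C = 6/5, x = -2/3) telescopes to a rising factorial.
Ratio: r(k) = (-2/3) * (k-3) (k-1/3) (k+1) / [(k+1/3) (k+2) (k+1)] - rational in k. x = (-2/3); t_0 = 6/5; negate the roots.


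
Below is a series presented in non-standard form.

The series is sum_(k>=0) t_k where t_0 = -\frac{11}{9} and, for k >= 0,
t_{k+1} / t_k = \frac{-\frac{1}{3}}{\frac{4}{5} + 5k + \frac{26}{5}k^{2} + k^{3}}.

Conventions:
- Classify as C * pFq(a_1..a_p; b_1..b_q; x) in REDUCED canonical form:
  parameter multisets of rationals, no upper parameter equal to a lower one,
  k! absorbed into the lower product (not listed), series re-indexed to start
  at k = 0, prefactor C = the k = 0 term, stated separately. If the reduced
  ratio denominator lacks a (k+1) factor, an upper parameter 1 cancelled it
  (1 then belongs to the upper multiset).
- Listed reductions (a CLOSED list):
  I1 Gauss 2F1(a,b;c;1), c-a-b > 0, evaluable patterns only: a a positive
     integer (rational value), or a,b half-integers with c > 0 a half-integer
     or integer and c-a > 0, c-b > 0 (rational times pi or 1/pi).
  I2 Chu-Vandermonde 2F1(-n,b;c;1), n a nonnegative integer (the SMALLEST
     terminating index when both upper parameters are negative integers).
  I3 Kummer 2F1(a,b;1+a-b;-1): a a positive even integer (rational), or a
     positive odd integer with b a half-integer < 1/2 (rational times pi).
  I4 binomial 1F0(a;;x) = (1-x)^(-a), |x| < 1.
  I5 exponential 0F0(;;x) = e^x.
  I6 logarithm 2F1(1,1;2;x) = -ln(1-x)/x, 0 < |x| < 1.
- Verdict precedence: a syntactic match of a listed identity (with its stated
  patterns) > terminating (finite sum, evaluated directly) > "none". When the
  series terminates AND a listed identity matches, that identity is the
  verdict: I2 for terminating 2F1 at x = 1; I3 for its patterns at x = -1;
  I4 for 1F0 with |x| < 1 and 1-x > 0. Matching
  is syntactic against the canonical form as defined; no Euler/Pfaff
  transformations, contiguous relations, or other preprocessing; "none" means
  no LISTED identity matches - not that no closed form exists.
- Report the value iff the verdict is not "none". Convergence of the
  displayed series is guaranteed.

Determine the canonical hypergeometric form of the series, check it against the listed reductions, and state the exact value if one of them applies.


First insight: t_0 = -\frac{11}{9} here, and factor the ratio over Q (prefactor -11/9): negated roots = parameters.
Step ratio: r(k) = -\frac{1}{3} * 1 / [(k+\frac{1}{5}) (k+4) (k+1)] - rational in k. x = -\frac{1}{3}; t_0 = -\frac{11}{9}; negate the roots.

At argument -\frac{1}{3}: a 0F2 with upper {-}, lower {\frac{1}{5}, 4}, scaled by C = -\frac{11}{9}. Verdict: no listed reduction: x = -\frac{1}{3} and upper {-} fail every I1-I6 pattern.


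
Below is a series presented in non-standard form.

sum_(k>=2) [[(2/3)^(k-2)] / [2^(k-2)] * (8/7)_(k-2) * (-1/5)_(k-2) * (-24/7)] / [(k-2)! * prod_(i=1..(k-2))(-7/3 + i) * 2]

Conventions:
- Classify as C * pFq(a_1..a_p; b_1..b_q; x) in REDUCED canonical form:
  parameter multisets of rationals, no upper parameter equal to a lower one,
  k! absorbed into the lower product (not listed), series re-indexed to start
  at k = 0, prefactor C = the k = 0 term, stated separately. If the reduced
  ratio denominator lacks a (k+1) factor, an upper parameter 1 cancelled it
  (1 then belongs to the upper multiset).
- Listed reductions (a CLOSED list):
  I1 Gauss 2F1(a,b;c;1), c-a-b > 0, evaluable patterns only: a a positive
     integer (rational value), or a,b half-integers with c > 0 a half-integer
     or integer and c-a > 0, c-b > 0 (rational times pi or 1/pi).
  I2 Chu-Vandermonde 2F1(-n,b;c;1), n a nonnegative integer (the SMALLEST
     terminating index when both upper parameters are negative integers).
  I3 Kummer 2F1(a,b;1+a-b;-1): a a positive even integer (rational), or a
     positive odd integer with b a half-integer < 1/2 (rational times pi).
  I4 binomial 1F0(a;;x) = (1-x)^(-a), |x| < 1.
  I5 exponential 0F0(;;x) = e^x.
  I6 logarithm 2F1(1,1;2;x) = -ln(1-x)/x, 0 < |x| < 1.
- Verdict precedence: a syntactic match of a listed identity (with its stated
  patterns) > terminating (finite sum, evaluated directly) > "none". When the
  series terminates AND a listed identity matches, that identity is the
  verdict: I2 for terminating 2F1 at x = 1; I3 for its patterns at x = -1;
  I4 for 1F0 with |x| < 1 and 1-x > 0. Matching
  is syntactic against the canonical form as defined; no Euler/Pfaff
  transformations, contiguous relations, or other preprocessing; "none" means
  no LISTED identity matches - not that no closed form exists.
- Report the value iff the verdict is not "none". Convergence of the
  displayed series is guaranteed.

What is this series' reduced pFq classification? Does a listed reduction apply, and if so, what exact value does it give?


At argument 1/3: a 2F1 with upper {-1/5, 8/7}, lower {-4/3}, scaled by C = -12/7. Verdict: none here - no I1-I6 shape fits x = 1/3 with lower {-4/3}.

Key observation: from the first term -12/7: the constant factors (C = -12/7) combine into one prefactor.
Adjacent-term ratio: r(k) = (1/3) * (k-1/5) (k+8/7) / [(k-4/3) (k+1)] - rational in k. x = (1/3); t_0 = -12/7; negate the roots.


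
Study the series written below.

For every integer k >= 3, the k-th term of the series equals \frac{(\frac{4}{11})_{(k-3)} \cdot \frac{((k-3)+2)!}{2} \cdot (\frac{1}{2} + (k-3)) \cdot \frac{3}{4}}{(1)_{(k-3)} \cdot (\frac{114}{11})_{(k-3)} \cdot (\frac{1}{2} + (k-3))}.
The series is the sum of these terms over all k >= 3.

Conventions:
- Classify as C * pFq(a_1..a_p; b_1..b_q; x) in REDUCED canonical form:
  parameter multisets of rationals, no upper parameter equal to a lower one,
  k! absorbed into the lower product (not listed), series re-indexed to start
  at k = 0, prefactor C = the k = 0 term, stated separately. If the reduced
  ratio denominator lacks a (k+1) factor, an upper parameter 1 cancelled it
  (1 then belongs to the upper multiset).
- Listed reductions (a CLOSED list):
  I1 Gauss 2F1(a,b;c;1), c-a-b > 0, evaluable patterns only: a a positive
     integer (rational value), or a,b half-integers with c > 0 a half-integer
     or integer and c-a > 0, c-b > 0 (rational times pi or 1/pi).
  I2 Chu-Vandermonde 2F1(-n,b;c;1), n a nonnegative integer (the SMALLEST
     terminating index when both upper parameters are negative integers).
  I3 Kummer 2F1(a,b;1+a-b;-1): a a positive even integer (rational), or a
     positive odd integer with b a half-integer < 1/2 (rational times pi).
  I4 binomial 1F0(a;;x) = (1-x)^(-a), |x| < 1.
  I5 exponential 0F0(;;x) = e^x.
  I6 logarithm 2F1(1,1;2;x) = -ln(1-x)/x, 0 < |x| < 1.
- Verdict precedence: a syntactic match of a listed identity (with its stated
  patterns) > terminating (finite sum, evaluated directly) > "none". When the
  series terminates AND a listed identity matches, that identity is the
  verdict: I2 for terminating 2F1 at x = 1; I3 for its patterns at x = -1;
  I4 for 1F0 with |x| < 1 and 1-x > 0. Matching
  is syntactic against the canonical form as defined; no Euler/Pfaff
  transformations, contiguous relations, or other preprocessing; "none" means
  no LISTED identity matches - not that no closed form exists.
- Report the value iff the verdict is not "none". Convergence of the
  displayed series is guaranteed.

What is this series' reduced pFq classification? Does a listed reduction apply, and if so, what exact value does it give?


Prefactor \frac{3}{4}, argument 1: 2F1 with upper {\frac{4}{11}, 3} over lower {\frac{114}{11}}. Verdict: Gauss (I1, integer-parameter pattern) fires (x = 1: the Gamma ratio telescopes since c-a-b = 7 > 0 and a = 3 in Z>0). Exact value: \frac{63963}{74536}.

Key step: x = 1 and striking the common factor k + 1/2 reduces the term (prefactor 3/4).
Consecutive-term ratio: r(k) = 1 * (k+\frac{4}{11}) (k+3) / [(k+\frac{114}{11}) (k+1)] - rational in k, leading ratio 1; with t_0 = \frac{3}{4}, classification follows.


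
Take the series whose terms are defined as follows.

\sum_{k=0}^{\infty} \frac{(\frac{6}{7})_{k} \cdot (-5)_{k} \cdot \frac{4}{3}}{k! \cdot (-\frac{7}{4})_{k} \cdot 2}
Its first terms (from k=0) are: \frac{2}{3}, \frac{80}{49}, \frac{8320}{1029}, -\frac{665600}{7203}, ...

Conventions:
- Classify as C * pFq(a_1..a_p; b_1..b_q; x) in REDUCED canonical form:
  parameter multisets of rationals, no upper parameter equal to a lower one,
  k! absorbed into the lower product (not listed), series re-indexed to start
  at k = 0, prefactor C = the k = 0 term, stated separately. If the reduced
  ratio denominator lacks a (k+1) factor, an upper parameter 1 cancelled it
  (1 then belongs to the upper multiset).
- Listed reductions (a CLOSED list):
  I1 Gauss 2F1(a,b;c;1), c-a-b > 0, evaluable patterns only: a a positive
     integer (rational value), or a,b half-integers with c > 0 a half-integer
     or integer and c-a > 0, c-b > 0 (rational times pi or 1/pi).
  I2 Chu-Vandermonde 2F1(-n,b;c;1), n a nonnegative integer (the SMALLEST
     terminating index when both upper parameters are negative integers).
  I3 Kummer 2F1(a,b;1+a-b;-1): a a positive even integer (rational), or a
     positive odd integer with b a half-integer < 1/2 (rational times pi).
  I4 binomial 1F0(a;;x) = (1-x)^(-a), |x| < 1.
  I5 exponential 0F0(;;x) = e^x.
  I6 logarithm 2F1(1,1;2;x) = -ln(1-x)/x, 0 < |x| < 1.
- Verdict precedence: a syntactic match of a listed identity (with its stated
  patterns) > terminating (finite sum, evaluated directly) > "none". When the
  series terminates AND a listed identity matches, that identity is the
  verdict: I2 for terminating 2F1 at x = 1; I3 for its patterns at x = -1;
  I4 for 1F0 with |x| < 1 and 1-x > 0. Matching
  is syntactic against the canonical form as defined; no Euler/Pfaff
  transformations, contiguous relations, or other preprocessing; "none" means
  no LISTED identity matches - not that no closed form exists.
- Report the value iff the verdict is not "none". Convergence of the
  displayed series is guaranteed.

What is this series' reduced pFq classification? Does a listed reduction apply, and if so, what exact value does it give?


x = 1 here; the reduced form reads 2F1, upper {-5, \frac{6}{7}}, lower {-\frac{7}{4}}, C = \frac{2}{3}. Verdict (x = 1): the Chu-Vandermonde identity I2 applies (terminating 2F1 at x = 1 with n = 5, b = 6/7, c = -\frac{7}{4}). Exact value: -\frac{354926}{352947}.

Key step: with t_0 = \frac{2}{3}, the constant factors (prefactor 2/3) combine into one prefactor.
Ratio: r(k) = 1 * (k-5) (k+\frac{6}{7}) / [(k-\frac{7}{4}) (k+1)] ; factor over Q: parameters, x = 1, and C = \frac{2}{3}.


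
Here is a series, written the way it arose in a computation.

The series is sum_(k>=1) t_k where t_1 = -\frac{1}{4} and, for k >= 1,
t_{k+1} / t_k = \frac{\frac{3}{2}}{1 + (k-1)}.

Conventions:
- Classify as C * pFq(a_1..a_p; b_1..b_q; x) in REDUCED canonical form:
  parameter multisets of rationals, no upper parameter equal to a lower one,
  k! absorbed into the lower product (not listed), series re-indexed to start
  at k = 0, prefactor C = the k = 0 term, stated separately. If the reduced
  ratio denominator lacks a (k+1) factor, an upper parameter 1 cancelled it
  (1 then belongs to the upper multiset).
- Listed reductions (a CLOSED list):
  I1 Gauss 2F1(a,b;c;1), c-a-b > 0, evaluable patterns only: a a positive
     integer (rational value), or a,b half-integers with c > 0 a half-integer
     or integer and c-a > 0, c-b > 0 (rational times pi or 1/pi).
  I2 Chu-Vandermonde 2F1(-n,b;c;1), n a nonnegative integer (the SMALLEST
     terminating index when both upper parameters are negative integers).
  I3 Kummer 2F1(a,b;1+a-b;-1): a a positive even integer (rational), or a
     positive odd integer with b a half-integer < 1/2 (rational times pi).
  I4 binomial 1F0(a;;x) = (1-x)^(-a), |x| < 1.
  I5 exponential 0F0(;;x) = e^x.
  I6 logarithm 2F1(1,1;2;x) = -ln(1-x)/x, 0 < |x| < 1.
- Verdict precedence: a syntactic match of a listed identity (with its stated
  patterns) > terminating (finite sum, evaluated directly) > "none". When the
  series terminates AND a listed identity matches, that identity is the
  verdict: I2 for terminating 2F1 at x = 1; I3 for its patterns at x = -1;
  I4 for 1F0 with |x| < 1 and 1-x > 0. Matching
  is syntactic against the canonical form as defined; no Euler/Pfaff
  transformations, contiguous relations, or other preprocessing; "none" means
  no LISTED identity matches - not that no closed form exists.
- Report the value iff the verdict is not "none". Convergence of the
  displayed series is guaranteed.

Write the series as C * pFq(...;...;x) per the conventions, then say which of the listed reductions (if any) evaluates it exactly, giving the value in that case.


x = \frac{3}{2} here; the reduced form reads 0F0, upper {-}, lower {-}, C = -\frac{1}{4}. Verdict: the I5 exponential reduction fires (the 0F0 exponential series at x = \frac{3}{2}). Its exact value is \left(-\frac{1}{4}\right) \cdot e^{\frac{3}{2}}.

The tell: with t_0 = -\frac{1}{4}, factor the ratio over Q (C = -1/4, x = 3/2): negated roots = parameters.
Adjacent-term ratio: r(k) = \frac{3}{2} * 1 / [(k+1)] - rational in k, leading ratio \frac{3}{2}; with t_0 = -\frac{1}{4}, classification follows.
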